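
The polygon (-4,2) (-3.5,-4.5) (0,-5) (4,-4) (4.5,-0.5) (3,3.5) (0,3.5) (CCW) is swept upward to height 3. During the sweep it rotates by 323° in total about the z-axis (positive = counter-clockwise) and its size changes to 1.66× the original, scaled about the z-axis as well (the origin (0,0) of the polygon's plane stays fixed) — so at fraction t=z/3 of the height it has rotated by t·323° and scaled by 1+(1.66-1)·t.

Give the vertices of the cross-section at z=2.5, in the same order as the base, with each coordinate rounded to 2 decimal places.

Cross-section at z=2.5: (3.19,6.15) (-6.90,5.53) (-7.75,0.11) (-6.29,-6.11) (-0.88,-6.96) (5.36,-4.73) (5.42,-0.08)

t = z/height = 2.5/3 = 0.833333
s = 1 + (scale-1)·z/height = 1 + (1.66-1)·2.5/3 = 1.550000
θ = twist·z/height = 323°·2.5/3 = 269.1667° = 4.697845 rad
cos θ = -0.014544, sin θ = -0.999894 (intermediates below are computed at full precision and shown rounded to 5 d.p.)
v1: (-4,2) → rotate → (2.05796,3.97049) → ×s → (3.18984,6.15426) → (3.19,6.15)
v2: (-3.5,-4.5) → rotate → (-4.44862,3.56508) → ×s → (-6.89536,5.52587) → (-6.90,5.53)
v3: (0,-5) → rotate → (-4.99947,0.07272) → ×s → (-7.74918,0.11272) → (-7.75,0.11)
v4: (4,-4) → rotate → (-4.05775,-3.94140) → ×s → (-6.28952,-6.10917) → (-6.29,-6.11)
v5: (4.5,-0.5) → rotate → (-0.56539,-4.49225) → ×s → (-0.87636,-6.96299) → (-0.88,-6.96)
v6: (3,3.5) → rotate → (3.45600,-3.05059) → ×s → (5.35680,-4.72841) → (5.36,-4.73)
v7: (0,3.5) → rotate → (3.49963,-0.05090) → ×s → (5.42443,-0.07890) → (5.42,-0.08)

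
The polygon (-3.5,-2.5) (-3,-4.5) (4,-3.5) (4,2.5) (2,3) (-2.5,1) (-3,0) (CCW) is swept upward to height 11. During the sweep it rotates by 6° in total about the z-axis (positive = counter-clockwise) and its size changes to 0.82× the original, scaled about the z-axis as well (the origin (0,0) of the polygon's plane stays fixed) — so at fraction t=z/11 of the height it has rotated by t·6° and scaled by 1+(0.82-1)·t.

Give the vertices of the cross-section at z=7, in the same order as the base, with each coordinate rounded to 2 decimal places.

Cross-section at z=7: (-2.94,-2.42) (-2.39,-4.15) (3.74,-2.86) (3.39,2.44) (1.59,2.77) (-2.27,0.74) (-2.65,-0.18)

t = z/height = 7/11 = 0.636364
s = 1 + (scale-1)·z/height = 1 + (0.82-1)·7/11 = 0.885455
θ = twist·z/height = 6°·7/11 = 3.8182° = 0.066640 rad
cos θ = 0.997780, sin θ = 0.066591 (intermediates below are computed at full precision and shown rounded to 5 d.p.)
v1: (-3.5,-2.5) → rotate → (-3.32576,-2.72752) → ×s → (-2.94480,-2.41509) → (-2.94,-2.42)
v2: (-3,-4.5) → rotate → (-2.69368,-4.68978) → ×s → (-2.38513,-4.15259) → (-2.39,-4.15)
v3: (4,-3.5) → rotate → (4.22419,-3.22587) → ×s → (3.74033,-2.85636) → (3.74,-2.86)
v4: (4,2.5) → rotate → (3.82465,2.76081) → ×s → (3.38655,2.44457) → (3.39,2.44)
v5: (2,3) → rotate → (1.79579,3.12652) → ×s → (1.59009,2.76839) → (1.59,2.77)
v6: (-2.5,1) → rotate → (-2.56104,0.83130) → ×s → (-2.26769,0.73608) → (-2.27,0.74)
v7: (-3,0) → rotate → (-2.99334,-0.19977) → ×s → (-2.65047,-0.17689) → (-2.65,-0.18)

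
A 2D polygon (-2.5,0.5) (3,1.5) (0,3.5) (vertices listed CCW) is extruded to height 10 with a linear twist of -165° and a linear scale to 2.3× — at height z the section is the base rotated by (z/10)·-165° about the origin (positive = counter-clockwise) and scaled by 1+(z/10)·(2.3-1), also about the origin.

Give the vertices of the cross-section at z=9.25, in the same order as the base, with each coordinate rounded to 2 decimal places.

Cross-section at z=9.25: (5.40,1.55) (-4.35,-5.97) (3.54,-6.85)

t = z/height = 9.25/10 = 0.925
s = 1 + (scale-1)·z/height = 1 + (2.3-1)·9.25/10 = 2.202500
θ = twist·z/height = -165°·9.25/10 = -152.6250° = -2.663809 rad
cos θ = -0.888016, sin θ = -0.459812 (intermediates below are computed at full precision and shown rounded to 5 d.p.)
v1: (-2.5,0.5) → rotate → (2.44995,0.70552) → ×s → (5.39601,1.55391) → (5.40,1.55)
v2: (3,1.5) → rotate → (-1.97433,-2.71146) → ×s → (-4.34846,-5.97199) → (-4.35,-5.97)
v3: (0,3.5) → rotate → (1.60934,-3.10806) → ×s → (3.54458,-6.84549) → (3.54,-6.85)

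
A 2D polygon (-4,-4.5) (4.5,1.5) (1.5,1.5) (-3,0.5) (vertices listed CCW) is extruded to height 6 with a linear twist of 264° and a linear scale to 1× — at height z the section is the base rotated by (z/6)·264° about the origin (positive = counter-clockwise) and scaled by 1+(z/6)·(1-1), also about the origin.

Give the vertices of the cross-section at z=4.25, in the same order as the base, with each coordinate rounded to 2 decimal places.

t = z/height = 4.25/6 = 0.708333
s = 1 + (scale-1)·z/height = 1 + (1-1)·4.25/6 = 1.000000
θ = twist·z/height = 264°·4.25/6 = 187.0000° = 3.263766 rad
cos θ = -0.992546, sin θ = -0.121869 (intermediates below are computed at full precision and shown rounded to 5 d.p.)
v1: (-4,-4.5) → rotate → (3.42177,4.95394) → ×s → (3.42177,4.95394) → (3.42,4.95)
v2: (4.5,1.5) → rotate → (-4.28365,-2.03723) → ×s → (-4.28365,-2.03723) → (-4.28,-2.04)
v3: (1.5,1.5) → rotate → (-1.30602,-1.67162) → ×s → (-1.30602,-1.67162) → (-1.31,-1.67)
v4: (-3,0.5) → rotate → (3.03857,-0.13067) → ×s → (3.03857,-0.13067) → (3.04,-0.13)

Cross-section at z=4.25: (3.42,4.95) (-4.28,-2.04) (-1.31,-1.67) (3.04,-0.13)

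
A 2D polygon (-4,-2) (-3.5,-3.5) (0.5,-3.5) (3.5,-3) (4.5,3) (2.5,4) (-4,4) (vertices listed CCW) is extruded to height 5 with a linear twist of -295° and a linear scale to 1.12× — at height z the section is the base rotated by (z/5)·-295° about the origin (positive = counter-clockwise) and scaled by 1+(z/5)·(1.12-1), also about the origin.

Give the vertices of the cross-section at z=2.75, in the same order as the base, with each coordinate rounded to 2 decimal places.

Cross-section at z=2.75: (3.41,3.33) (2.42,4.69) (-1.65,3.39) (-4.53,1.91) (-3.59,-4.51) (-1.24,-4.87) (5.36,-2.76)

t = z/height = 2.75/5 = 0.55
s = 1 + (scale-1)·z/height = 1 + (1.12-1)·2.75/5 = 1.066000
θ = twist·z/height = -295°·2.75/5 = -162.2500° = -2.831797 rad
cos θ = -0.952396, sin θ = -0.304864 (intermediates below are computed at full precision and shown rounded to 5 d.p.)
v1: (-4,-2) → rotate → (3.19985,3.12425) → ×s → (3.41105,3.33045) → (3.41,3.33)
v2: (-3.5,-3.5) → rotate → (2.26636,4.40041) → ×s → (2.41594,4.69084) → (2.42,4.69)
v3: (0.5,-3.5) → rotate → (-1.54322,3.18095) → ×s → (-1.64508,3.39090) → (-1.65,3.39)
v4: (3.5,-3) → rotate → (-4.24798,1.79016) → ×s → (-4.52834,1.90831) → (-4.53,1.91)
v5: (4.5,3) → rotate → (-3.37119,-4.22908) → ×s → (-3.59369,-4.50820) → (-3.59,-4.51)
v6: (2.5,4) → rotate → (-1.16153,-4.57174) → ×s → (-1.23819,-4.87348) → (-1.24,-4.87)
v7: (-4,4) → rotate → (5.02904,-2.59013) → ×s → (5.36096,-2.76107) → (5.36,-2.76)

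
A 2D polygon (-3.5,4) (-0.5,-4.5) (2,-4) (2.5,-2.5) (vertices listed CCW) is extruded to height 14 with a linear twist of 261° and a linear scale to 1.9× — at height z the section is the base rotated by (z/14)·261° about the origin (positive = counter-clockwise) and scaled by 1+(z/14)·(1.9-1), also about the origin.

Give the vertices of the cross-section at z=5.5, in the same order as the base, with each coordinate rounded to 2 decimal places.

Cross-section at z=5.5: (-4.26,-5.80) (6.09,0.66) (4.70,3.82) (2.57,4.04)

t = z/height = 5.5/14 = 0.392857
s = 1 + (scale-1)·z/height = 1 + (1.9-1)·5.5/14 = 1.353571
θ = twist·z/height = 261°·5.5/14 = 102.5357° = 1.789586 rad
cos θ = -0.217048, sin θ = 0.976161 (intermediates below are computed at full precision and shown rounded to 5 d.p.)
v1: (-3.5,4) → rotate → (-3.14498,-4.28476) → ×s → (-4.25695,-5.79972) → (-4.26,-5.80)
v2: (-0.5,-4.5) → rotate → (4.50125,0.48864) → ×s → (6.09276,0.66140) → (6.09,0.66)
v3: (2,-4) → rotate → (3.47055,2.82051) → ×s → (4.69763,3.81777) → (4.70,3.82)
v4: (2.5,-2.5) → rotate → (1.89778,2.98302) → ×s → (2.56878,4.03773) → (2.57,4.04)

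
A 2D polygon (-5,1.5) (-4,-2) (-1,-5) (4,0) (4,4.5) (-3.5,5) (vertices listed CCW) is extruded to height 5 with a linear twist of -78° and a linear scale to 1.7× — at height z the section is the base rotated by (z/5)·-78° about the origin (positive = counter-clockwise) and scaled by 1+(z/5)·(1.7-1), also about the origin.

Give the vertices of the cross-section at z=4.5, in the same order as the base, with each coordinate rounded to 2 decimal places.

Cross-section at z=4.5: (-0.46,8.50) (-5.28,5.03) (-8.22,-1.23) (2.21,-6.13) (9.11,-3.65) (5.74,8.13)

t = z/height = 4.5/5 = 0.9
s = 1 + (scale-1)·z/height = 1 + (1.7-1)·4.5/5 = 1.630000
θ = twist·z/height = -78°·4.5/5 = -70.2000° = -1.225221 rad
cos θ = 0.338738, sin θ = -0.940881 (intermediates below are computed at full precision and shown rounded to 5 d.p.)
v1: (-5,1.5) → rotate → (-0.28237,5.21251) → ×s → (-0.46026,8.49639) → (-0.46,8.50)
v2: (-4,-2) → rotate → (-3.23671,3.08605) → ×s → (-5.27584,5.03026) → (-5.28,5.03)
v3: (-1,-5) → rotate → (-5.04314,-0.75281) → ×s → (-8.22032,-1.22708) → (-8.22,-1.23)
v4: (4,0) → rotate → (1.35495,-3.76352) → ×s → (2.20857,-6.13454) → (2.21,-6.13)
v5: (4,4.5) → rotate → (5.58892,-2.23920) → ×s → (9.10993,-3.64990) → (9.11,-3.65)
v6: (-3.5,5) → rotate → (3.51882,4.98677) → ×s → (5.73568,8.12844) → (5.74,8.13)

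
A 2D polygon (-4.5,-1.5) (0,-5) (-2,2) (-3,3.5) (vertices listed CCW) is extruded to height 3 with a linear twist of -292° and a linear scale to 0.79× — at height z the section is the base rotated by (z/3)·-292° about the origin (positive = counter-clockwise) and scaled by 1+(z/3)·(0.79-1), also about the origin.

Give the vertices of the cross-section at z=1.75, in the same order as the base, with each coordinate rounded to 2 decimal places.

t = z/height = 1.75/3 = 0.583333
s = 1 + (scale-1)·z/height = 1 + (0.79-1)·1.75/3 = 0.877500
θ = twist·z/height = -292°·1.75/3 = -170.3333° = -2.972877 rad
cos θ = -0.985801, sin θ = -0.167916 (intermediates below are computed at full precision and shown rounded to 5 d.p.)
v1: (-4.5,-1.5) → rotate → (4.18423,2.23432) → ×s → (3.67166,1.96062) → (3.67,1.96)
v2: (0,-5) → rotate → (-0.83958,4.92901) → ×s → (-0.73673,4.32520) → (-0.74,4.33)
v3: (-2,2) → rotate → (2.30743,-1.63577) → ×s → (2.02477,-1.43539) → (2.02,-1.44)
v4: (-3,3.5) → rotate → (3.54511,-2.94656) → ×s → (3.11083,-2.58560) → (3.11,-2.59)

Cross-section at z=1.75: (3.67,1.96) (-0.74,4.33) (2.02,-1.44) (3.11,-2.59)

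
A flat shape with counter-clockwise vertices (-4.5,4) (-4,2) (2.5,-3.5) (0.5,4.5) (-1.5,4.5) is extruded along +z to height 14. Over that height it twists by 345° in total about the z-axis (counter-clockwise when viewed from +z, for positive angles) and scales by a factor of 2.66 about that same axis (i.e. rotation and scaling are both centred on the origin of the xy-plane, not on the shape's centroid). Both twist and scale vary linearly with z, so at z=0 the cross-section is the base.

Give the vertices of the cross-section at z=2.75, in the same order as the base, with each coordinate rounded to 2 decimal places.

Cross-section at z=2.75: (-7.17,-3.52) (-4.46,-3.91) (5.55,1.31) (-5.27,2.87) (-6.28,0.42)

t = z/height = 2.75/14 = 0.196429
s = 1 + (scale-1)·z/height = 1 + (2.66-1)·2.75/14 = 1.326071
θ = twist·z/height = 345°·2.75/14 = 67.7679° = 1.182772 rad
cos θ = 0.378360, sin θ = 0.925658 (intermediates below are computed at full precision and shown rounded to 5 d.p.)
v1: (-4.5,4) → rotate → (-5.40525,-2.65202) → ×s → (-7.16775,-3.51677) → (-7.17,-3.52)
v2: (-4,2) → rotate → (-3.36476,-2.94591) → ×s → (-4.46191,-3.90649) → (-4.46,-3.91)
v3: (2.5,-3.5) → rotate → (4.18570,0.98989) → ×s → (5.55054,1.31266) → (5.55,1.31)
v4: (0.5,4.5) → rotate → (-3.97628,2.16545) → ×s → (-5.27284,2.87154) → (-5.27,2.87)
v5: (-1.5,4.5) → rotate → (-4.73300,0.31413) → ×s → (-6.27630,0.41656) → (-6.28,0.42)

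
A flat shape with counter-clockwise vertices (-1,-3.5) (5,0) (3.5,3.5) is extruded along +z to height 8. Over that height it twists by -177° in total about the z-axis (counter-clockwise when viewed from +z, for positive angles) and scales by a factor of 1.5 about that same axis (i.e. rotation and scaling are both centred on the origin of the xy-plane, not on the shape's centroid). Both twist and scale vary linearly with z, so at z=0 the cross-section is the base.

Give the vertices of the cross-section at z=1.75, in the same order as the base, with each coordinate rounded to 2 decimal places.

Cross-section at z=1.75: (-3.29,-2.34) (4.33,-3.47) (5.46,0.60)

t = z/height = 1.75/8 = 0.21875
s = 1 + (scale-1)·z/height = 1 + (1.5-1)·1.75/8 = 1.109375
θ = twist·z/height = -177°·1.75/8 = -38.7188° = -0.675770 rad
cos θ = 0.780226, sin θ = -0.625498 (intermediates below are computed at full precision and shown rounded to 5 d.p.)
v1: (-1,-3.5) → rotate → (-2.96947,-2.10529) → ×s → (-3.29425,-2.33556) → (-3.29,-2.34)
v2: (5,0) → rotate → (3.90113,-3.12749) → ×s → (4.32781,-3.46956) → (4.33,-3.47)
v3: (3.5,3.5) → rotate → (4.92003,0.54155) → ×s → (5.45816,0.60078) → (5.46,0.60)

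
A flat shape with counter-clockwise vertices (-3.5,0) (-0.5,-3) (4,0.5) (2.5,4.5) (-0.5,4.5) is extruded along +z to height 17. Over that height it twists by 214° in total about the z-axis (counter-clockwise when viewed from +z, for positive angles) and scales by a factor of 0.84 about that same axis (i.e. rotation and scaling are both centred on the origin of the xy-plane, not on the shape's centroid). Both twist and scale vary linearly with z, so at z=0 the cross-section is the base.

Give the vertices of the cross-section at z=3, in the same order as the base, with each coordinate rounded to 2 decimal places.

Cross-section at z=3: (-2.69,-2.08) (1.40,-2.60) (2.78,2.76) (-0.76,4.94) (-3.06,3.16)

t = z/height = 3/17 = 0.176471
s = 1 + (scale-1)·z/height = 1 + (0.84-1)·3/17 = 0.971765
θ = twist·z/height = 214°·3/17 = 37.7647° = 0.659118 rad
cos θ = 0.790532, sin θ = 0.612420 (intermediates below are computed at full precision and shown rounded to 5 d.p.)
v1: (-3.5,0) → rotate → (-2.76686,-2.14347) → ×s → (-2.68874,-2.08295) → (-2.69,-2.08)
v2: (-0.5,-3) → rotate → (1.44199,-2.67781) → ×s → (1.40128,-2.60220) → (1.40,-2.60)
v3: (4,0.5) → rotate → (2.85592,2.84495) → ×s → (2.77528,2.76462) → (2.78,2.76)
v4: (2.5,4.5) → rotate → (-0.77956,5.08845) → ×s → (-0.75755,4.94477) → (-0.76,4.94)
v5: (-0.5,4.5) → rotate → (-3.15116,3.25119) → ×s → (-3.06218,3.15939) → (-3.06,3.16)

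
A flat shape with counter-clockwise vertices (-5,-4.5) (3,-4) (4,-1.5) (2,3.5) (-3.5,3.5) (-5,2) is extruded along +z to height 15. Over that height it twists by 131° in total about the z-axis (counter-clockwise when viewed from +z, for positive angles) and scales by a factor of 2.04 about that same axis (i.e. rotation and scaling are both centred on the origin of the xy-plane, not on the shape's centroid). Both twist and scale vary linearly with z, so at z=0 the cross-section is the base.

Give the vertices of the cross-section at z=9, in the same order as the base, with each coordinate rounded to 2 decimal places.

t = z/height = 9/15 = 0.6
s = 1 + (scale-1)·z/height = 1 + (2.04-1)·9/15 = 1.624000
θ = twist·z/height = 131°·9/15 = 78.6000° = 1.371829 rad
cos θ = 0.197657, sin θ = 0.980271 (intermediates below are computed at full precision and shown rounded to 5 d.p.)
v1: (-5,-4.5) → rotate → (3.42293,-5.79081) → ×s → (5.55884,-9.40428) → (5.56,-9.40)
v2: (3,-4) → rotate → (4.51406,2.15018) → ×s → (7.33083,3.49190) → (7.33,3.49)
v3: (4,-1.5) → rotate → (2.26104,3.62460) → ×s → (3.67192,5.88635) → (3.67,5.89)
v4: (2,3.5) → rotate → (-3.03563,2.65234) → ×s → (-4.92987,4.30741) → (-4.93,4.31)
v5: (-3.5,3.5) → rotate → (-4.12275,-2.73915) → ×s → (-6.69535,-4.44838) → (-6.70,-4.45)
v6: (-5,2) → rotate → (-2.94883,-4.50604) → ×s → (-4.78890,-7.31781) → (-4.79,-7.32)

Cross-section at z=9: (5.56,-9.40) (7.33,3.49) (3.67,5.89) (-4.93,4.31) (-6.70,-4.45) (-4.79,-7.32)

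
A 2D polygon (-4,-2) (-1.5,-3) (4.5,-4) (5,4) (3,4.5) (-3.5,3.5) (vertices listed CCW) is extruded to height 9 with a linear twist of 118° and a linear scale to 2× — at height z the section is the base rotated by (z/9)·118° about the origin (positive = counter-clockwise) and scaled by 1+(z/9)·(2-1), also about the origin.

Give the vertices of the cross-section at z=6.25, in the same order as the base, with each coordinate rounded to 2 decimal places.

Cross-section at z=6.25: (2.41,-7.19) (4.68,-3.23) (7.78,6.60) (-5.52,9.34) (-6.84,6.10) (-6.70,-5.04)

t = z/height = 6.25/9 = 0.694444
s = 1 + (scale-1)·z/height = 1 + (2-1)·6.25/9 = 1.694444
θ = twist·z/height = 118°·6.25/9 = 81.9444° = 1.430200 rad
cos θ = 0.140133, sin θ = 0.990133 (intermediates below are computed at full precision and shown rounded to 5 d.p.)
v1: (-4,-2) → rotate → (1.41973,-4.24080) → ×s → (2.40566,-7.18580) → (2.41,-7.19)
v2: (-1.5,-3) → rotate → (2.76020,-1.90560) → ×s → (4.67700,-3.22893) → (4.68,-3.23)
v3: (4.5,-4) → rotate → (4.59113,3.89506) → ×s → (7.77941,6.59997) → (7.78,6.60)
v4: (5,4) → rotate → (-3.25986,5.51120) → ×s → (-5.52366,9.33842) → (-5.52,9.34)
v5: (3,4.5) → rotate → (-4.03520,3.60100) → ×s → (-6.83742,6.10169) → (-6.84,6.10)
v6: (-3.5,3.5) → rotate → (-3.95593,-2.97500) → ×s → (-6.70310,-5.04097) → (-6.70,-5.04)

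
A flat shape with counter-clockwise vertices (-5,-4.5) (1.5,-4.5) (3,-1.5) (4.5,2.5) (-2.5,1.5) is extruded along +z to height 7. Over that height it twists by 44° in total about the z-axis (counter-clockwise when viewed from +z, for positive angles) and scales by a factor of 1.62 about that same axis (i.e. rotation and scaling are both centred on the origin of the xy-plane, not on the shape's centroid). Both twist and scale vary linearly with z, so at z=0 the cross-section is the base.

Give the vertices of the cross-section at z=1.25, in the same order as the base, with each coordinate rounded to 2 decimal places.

Cross-section at z=1.25: (-4.82,-5.71) (2.33,-4.72) (3.53,-1.19) (4.57,3.43) (-2.98,1.27)

t = z/height = 1.25/7 = 0.178571
s = 1 + (scale-1)·z/height = 1 + (1.62-1)·1.25/7 = 1.110714
θ = twist·z/height = 44°·1.25/7 = 7.8571° = 0.137133 rad
cos θ = 0.990612, sin θ = 0.136704 (intermediates below are computed at full precision and shown rounded to 5 d.p.)
v1: (-5,-4.5) → rotate → (-4.33789,-5.14127) → ×s → (-4.81816,-5.71048) → (-4.82,-5.71)
v2: (1.5,-4.5) → rotate → (2.10108,-4.25270) → ×s → (2.33370,-4.72353) → (2.33,-4.72)
v3: (3,-1.5) → rotate → (3.17689,-1.07581) → ×s → (3.52862,-1.19491) → (3.53,-1.19)
v4: (4.5,2.5) → rotate → (4.11599,3.09170) → ×s → (4.57169,3.43399) → (4.57,3.43)
v5: (-2.5,1.5) → rotate → (-2.68159,1.14416) → ×s → (-2.97848,1.27083) → (-2.98,1.27)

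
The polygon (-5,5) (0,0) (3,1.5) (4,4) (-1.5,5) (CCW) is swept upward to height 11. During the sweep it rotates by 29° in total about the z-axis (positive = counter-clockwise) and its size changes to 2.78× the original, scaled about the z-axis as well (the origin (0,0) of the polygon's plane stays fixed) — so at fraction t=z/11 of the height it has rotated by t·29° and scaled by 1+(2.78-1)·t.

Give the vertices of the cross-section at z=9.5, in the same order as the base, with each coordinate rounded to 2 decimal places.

Cross-section at z=9.5: (-16.86,6.12) (0.00,0.00) (5.28,6.67) (4.90,13.49) (-8.82,9.88)

t = z/height = 9.5/11 = 0.863636
s = 1 + (scale-1)·z/height = 1 + (2.78-1)·9.5/11 = 2.537273
θ = twist·z/height = 29°·9.5/11 = 25.0455° = 0.437126 rad
cos θ = 0.905972, sin θ = 0.423337 (intermediates below are computed at full precision and shown rounded to 5 d.p.)
v1: (-5,5) → rotate → (-6.64655,2.41318) → ×s → (-16.86410,6.12288) → (-16.86,6.12)
v2: (0,0) → rotate → (0.00000,0.00000) → ×s → (0.00000,0.00000) → (0.00,0.00)
v3: (3,1.5) → rotate → (2.08291,2.62897) → ×s → (5.28491,6.67041) → (5.28,6.67)
v4: (4,4) → rotate → (1.93054,5.31724) → ×s → (4.89831,13.49128) → (4.90,13.49)
v5: (-1.5,5) → rotate → (-3.47564,3.89486) → ×s → (-8.81866,9.88231) → (-8.82,9.88)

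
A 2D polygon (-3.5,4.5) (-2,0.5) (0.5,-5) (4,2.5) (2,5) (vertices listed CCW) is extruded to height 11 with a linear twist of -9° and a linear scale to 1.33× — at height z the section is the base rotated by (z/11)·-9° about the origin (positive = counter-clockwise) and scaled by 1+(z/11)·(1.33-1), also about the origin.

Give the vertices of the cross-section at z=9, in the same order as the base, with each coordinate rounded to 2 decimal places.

Cross-section at z=9: (-3.68,6.24) (-2.44,0.96) (-0.18,-6.38) (5.45,2.50) (3.33,5.97)

t = z/height = 9/11 = 0.818182
s = 1 + (scale-1)·z/height = 1 + (1.33-1)·9/11 = 1.270000
θ = twist·z/height = -9°·9/11 = -7.3636° = -0.128520 rad
cos θ = 0.991753, sin θ = -0.128166 (intermediates below are computed at full precision and shown rounded to 5 d.p.)
v1: (-3.5,4.5) → rotate → (-2.89439,4.91147) → ×s → (-3.67587,6.23757) → (-3.68,6.24)
v2: (-2,0.5) → rotate → (-1.91942,0.75221) → ×s → (-2.43767,0.95531) → (-2.44,0.96)
v3: (0.5,-5) → rotate → (-0.14495,-5.02285) → ×s → (-0.18409,-6.37902) → (-0.18,-6.38)
v4: (4,2.5) → rotate → (4.28743,1.96672) → ×s → (5.44503,2.49773) → (5.45,2.50)
v5: (2,5) → rotate → (2.62434,4.70243) → ×s → (3.33291,5.97209) → (3.33,5.97)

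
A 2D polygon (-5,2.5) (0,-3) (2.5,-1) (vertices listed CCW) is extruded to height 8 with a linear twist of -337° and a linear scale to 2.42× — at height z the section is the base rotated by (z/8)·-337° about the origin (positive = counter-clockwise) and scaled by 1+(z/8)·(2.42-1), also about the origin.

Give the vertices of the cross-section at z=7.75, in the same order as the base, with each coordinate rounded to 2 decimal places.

Cross-section at z=7.75: (-13.18,-1.61) (3.94,-5.94) (6.26,1.30)

t = z/height = 7.75/8 = 0.96875
s = 1 + (scale-1)·z/height = 1 + (2.42-1)·7.75/8 = 2.375625
θ = twist·z/height = -337°·7.75/8 = -326.4688° = -5.697955 rad
cos θ = 0.833585, sin θ = 0.552392 (intermediates below are computed at full precision and shown rounded to 5 d.p.)
v1: (-5,2.5) → rotate → (-5.54890,-0.67800) → ×s → (-13.18211,-1.61067) → (-13.18,-1.61)
v2: (0,-3) → rotate → (1.65718,-2.50075) → ×s → (3.93683,-5.94085) → (3.94,-5.94)
v3: (2.5,-1) → rotate → (2.63635,0.54739) → ×s → (6.26299,1.30040) → (6.26,1.30)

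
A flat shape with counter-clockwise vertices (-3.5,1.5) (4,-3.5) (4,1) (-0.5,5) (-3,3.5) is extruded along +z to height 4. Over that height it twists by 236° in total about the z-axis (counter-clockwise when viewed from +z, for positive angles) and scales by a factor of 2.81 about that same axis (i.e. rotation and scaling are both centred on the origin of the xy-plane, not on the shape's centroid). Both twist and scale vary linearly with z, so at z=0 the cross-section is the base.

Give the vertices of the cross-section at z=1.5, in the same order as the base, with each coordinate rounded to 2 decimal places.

Cross-section at z=1.5: (-2.67,-5.81) (6.05,6.56) (-1.50,6.76) (-8.41,-0.62) (-6.01,-4.88)

t = z/height = 1.5/4 = 0.375
s = 1 + (scale-1)·z/height = 1 + (2.81-1)·1.5/4 = 1.678750
θ = twist·z/height = 236°·1.5/4 = 88.5000° = 1.544616 rad
cos θ = 0.026177, sin θ = 0.999657 (intermediates below are computed at full precision and shown rounded to 5 d.p.)
v1: (-3.5,1.5) → rotate → (-1.59111,-3.45954) → ×s → (-2.67107,-5.80769) → (-2.67,-5.81)
v2: (4,-3.5) → rotate → (3.60351,3.90701) → ×s → (6.04939,6.55889) → (6.05,6.56)
v3: (4,1) → rotate → (-0.89495,4.02481) → ×s → (-1.50240,6.75664) → (-1.50,6.76)
v4: (-0.5,5) → rotate → (-5.01138,-0.36894) → ×s → (-8.41285,-0.61936) → (-8.41,-0.62)
v5: (-3,3.5) → rotate → (-3.57733,-2.90735) → ×s → (-6.00545,-4.88072) → (-6.01,-4.88)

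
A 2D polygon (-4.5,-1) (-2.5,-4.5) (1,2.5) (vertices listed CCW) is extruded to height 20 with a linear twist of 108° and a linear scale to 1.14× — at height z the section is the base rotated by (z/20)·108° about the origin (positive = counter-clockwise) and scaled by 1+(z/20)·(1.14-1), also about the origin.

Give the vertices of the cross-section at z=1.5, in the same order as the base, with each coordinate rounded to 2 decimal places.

Cross-section at z=1.5: (-4.36,-1.64) (-1.86,-4.86) (0.64,2.64)

t = z/height = 1.5/20 = 0.075
s = 1 + (scale-1)·z/height = 1 + (1.14-1)·1.5/20 = 1.010500
θ = twist·z/height = 108°·1.5/20 = 8.1000° = 0.141372 rad
cos θ = 0.990024, sin θ = 0.140901 (intermediates below are computed at full precision and shown rounded to 5 d.p.)
v1: (-4.5,-1) → rotate → (-4.31421,-1.62408) → ×s → (-4.35950,-1.64113) → (-4.36,-1.64)
v2: (-2.5,-4.5) → rotate → (-1.84100,-4.80736) → ×s → (-1.86033,-4.85784) → (-1.86,-4.86)
v3: (1,2.5) → rotate → (0.63777,2.61596) → ×s → (0.64447,2.64343) → (0.64,2.64)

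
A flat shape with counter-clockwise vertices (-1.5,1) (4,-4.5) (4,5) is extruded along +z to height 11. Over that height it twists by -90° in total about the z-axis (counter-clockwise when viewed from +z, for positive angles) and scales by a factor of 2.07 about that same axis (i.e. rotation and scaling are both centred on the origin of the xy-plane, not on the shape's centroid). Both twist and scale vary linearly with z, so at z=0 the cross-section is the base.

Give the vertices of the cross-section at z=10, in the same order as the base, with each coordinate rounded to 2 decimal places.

t = z/height = 10/11 = 0.909091
s = 1 + (scale-1)·z/height = 1 + (2.07-1)·10/11 = 1.972727
θ = twist·z/height = -90°·10/11 = -81.8182° = -1.427997 rad
cos θ = 0.142315, sin θ = -0.989821 (intermediates below are computed at full precision and shown rounded to 5 d.p.)
v1: (-1.5,1) → rotate → (0.77635,1.62705) → ×s → (1.53153,3.20972) → (1.53,3.21)
v2: (4,-4.5) → rotate → (-3.88494,-4.59970) → ×s → (-7.66392,-9.07396) → (-7.66,-9.07)
v3: (4,5) → rotate → (5.51837,-3.24771) → ×s → (10.88623,-6.40685) → (10.89,-6.41)

Cross-section at z=10: (1.53,3.21) (-7.66,-9.07) (10.89,-6.41)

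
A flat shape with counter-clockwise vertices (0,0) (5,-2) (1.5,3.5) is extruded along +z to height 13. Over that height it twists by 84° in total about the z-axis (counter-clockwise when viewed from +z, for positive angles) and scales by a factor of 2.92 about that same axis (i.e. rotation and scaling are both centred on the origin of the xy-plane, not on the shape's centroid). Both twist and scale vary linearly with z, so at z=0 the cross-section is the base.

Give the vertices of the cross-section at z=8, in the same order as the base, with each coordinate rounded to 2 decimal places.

Cross-section at z=8: (0.00,0.00) (10.19,5.85) (-3.96,7.30)

t = z/height = 8/13 = 0.615385
s = 1 + (scale-1)·z/height = 1 + (2.92-1)·8/13 = 2.181538
θ = twist·z/height = 84°·8/13 = 51.6923° = 0.902201 rad
cos θ = 0.619884, sin θ = 0.784693 (intermediates below are computed at full precision and shown rounded to 5 d.p.)
v1: (0,0) → rotate → (0.00000,0.00000) → ×s → (0.00000,0.00000) → (0.00,0.00)
v2: (5,-2) → rotate → (4.66881,2.68370) → ×s → (10.18518,5.85459) → (10.19,5.85)
v3: (1.5,3.5) → rotate → (-1.81660,3.34664) → ×s → (-3.96298,7.30081) → (-3.96,7.30)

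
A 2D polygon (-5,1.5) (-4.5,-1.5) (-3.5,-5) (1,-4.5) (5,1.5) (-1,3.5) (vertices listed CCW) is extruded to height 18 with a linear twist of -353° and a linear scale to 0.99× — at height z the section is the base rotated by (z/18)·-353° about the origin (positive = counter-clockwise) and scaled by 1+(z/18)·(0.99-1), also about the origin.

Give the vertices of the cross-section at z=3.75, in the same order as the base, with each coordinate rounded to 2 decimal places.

t = z/height = 3.75/18 = 0.208333
s = 1 + (scale-1)·z/height = 1 + (0.99-1)·3.75/18 = 0.997917
θ = twist·z/height = -353°·3.75/18 = -73.5417° = -1.283544 rad
cos θ = 0.283318, sin θ = -0.959026 (intermediates below are computed at full precision and shown rounded to 5 d.p.)
v1: (-5,1.5) → rotate → (0.02195,5.22011) → ×s → (0.02190,5.20923) → (0.02,5.21)
v2: (-4.5,-1.5) → rotate → (-2.71347,3.89064) → ×s → (-2.70782,3.88253) → (-2.71,3.88)
v3: (-3.5,-5) → rotate → (-5.78674,1.94000) → ×s → (-5.77469,1.93596) → (-5.77,1.94)
v4: (1,-4.5) → rotate → (-4.03230,-2.23396) → ×s → (-4.02390,-2.22930) → (-4.02,-2.23)
v5: (5,1.5) → rotate → (2.85513,-4.37015) → ×s → (2.84918,-4.36105) → (2.85,-4.36)
v6: (-1,3.5) → rotate → (3.07327,1.95064) → ×s → (3.06687,1.94658) → (3.07,1.95)

Cross-section at z=3.75: (0.02,5.21) (-2.71,3.88) (-5.77,1.94) (-4.02,-2.23) (2.85,-4.36) (3.07,1.95)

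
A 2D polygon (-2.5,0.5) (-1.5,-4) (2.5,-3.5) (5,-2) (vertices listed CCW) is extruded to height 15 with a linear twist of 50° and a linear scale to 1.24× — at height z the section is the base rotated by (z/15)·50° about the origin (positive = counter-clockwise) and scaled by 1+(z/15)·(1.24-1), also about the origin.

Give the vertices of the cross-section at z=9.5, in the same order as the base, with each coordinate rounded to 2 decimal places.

t = z/height = 9.5/15 = 0.633333
s = 1 + (scale-1)·z/height = 1 + (1.24-1)·9.5/15 = 1.152000
θ = twist·z/height = 50°·9.5/15 = 31.6667° = 0.552688 rad
cos θ = 0.851117, sin θ = 0.524977 (intermediates below are computed at full precision and shown rounded to 5 d.p.)
v1: (-2.5,0.5) → rotate → (-2.39028,-0.88688) → ×s → (-2.75360,-1.02169) → (-2.75,-1.02)
v2: (-1.5,-4) → rotate → (0.82323,-4.19193) → ×s → (0.94836,-4.82911) → (0.95,-4.83)
v3: (2.5,-3.5) → rotate → (3.96521,-1.66647) → ×s → (4.56792,-1.91977) → (4.57,-1.92)
v4: (5,-2) → rotate → (5.30554,0.92265) → ×s → (6.11198,1.06289) → (6.11,1.06)

Cross-section at z=9.5: (-2.75,-1.02) (0.95,-4.83) (4.57,-1.92) (6.11,1.06)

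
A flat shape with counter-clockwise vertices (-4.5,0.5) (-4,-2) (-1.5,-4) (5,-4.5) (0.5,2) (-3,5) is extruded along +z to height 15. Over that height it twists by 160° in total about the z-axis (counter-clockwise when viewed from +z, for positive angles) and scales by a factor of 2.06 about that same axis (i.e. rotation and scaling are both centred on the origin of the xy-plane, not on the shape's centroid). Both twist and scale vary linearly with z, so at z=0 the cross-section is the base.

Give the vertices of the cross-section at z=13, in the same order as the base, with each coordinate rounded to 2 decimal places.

Cross-section at z=13: (5.85,-6.42) (8.30,-2.19) (7.23,3.86) (-1.50,12.82) (-3.25,-2.25) (-2.01,-11.00)

t = z/height = 13/15 = 0.866667
s = 1 + (scale-1)·z/height = 1 + (2.06-1)·13/15 = 1.918667
θ = twist·z/height = 160°·13/15 = 138.6667° = 2.420190 rad
cos θ = -0.750880, sin θ = 0.660439 (intermediates below are computed at full precision and shown rounded to 5 d.p.)
v1: (-4.5,0.5) → rotate → (3.04874,-3.34741) → ×s → (5.84952,-6.42257) → (5.85,-6.42)
v2: (-4,-2) → rotate → (4.32440,-1.13999) → ×s → (8.29708,-2.18727) → (8.30,-2.19)
v3: (-1.5,-4) → rotate → (3.76807,2.01286) → ×s → (7.22968,3.86201) → (7.23,3.86)
v4: (5,-4.5) → rotate → (-0.78243,6.68115) → ×s → (-1.50122,12.81891) → (-1.50,12.82)
v5: (0.5,2) → rotate → (-1.69632,-1.17154) → ×s → (-3.25467,-2.24780) → (-3.25,-2.25)
v6: (-3,5) → rotate → (-1.04955,-5.73572) → ×s → (-2.01374,-11.00493) → (-2.01,-11.00)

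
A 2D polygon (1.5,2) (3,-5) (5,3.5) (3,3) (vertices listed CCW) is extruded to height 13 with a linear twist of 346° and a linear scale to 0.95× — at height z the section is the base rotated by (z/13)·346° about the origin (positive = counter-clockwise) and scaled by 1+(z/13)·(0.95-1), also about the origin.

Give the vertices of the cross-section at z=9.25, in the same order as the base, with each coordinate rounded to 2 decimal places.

t = z/height = 9.25/13 = 0.711538
s = 1 + (scale-1)·z/height = 1 + (0.95-1)·9.25/13 = 0.964423
θ = twist·z/height = 346°·9.25/13 = 246.1923° = 4.296866 rad
cos θ = -0.403668, sin θ = -0.914905 (intermediates below are computed at full precision and shown rounded to 5 d.p.)
v1: (1.5,2) → rotate → (1.22431,-2.17969) → ×s → (1.18075,-2.10215) → (1.18,-2.10)
v2: (3,-5) → rotate → (-5.78553,-0.72638) → ×s → (-5.57970,-0.70053) → (-5.58,-0.70)
v3: (5,3.5) → rotate → (1.18383,-5.98737) → ×s → (1.14171,-5.77435) → (1.14,-5.77)
v4: (3,3) → rotate → (1.53371,-3.95572) → ×s → (1.47915,-3.81499) → (1.48,-3.81)

Cross-section at z=9.25: (1.18,-2.10) (-5.58,-0.70) (1.14,-5.77) (1.48,-3.81)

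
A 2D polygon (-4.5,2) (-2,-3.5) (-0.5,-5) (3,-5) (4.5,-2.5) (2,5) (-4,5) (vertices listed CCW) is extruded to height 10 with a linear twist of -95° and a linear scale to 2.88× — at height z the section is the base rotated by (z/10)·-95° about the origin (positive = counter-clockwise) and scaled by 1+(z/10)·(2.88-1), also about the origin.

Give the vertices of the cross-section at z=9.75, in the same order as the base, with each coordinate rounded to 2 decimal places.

Cross-section at z=9.75: (6.24,12.48) (-9.65,6.11) (-14.09,2.06) (-14.54,-7.84) (-7.66,-12.41) (13.89,-6.31) (14.67,10.67)

t = z/height = 9.75/10 = 0.975
s = 1 + (scale-1)·z/height = 1 + (2.88-1)·9.75/10 = 2.833000
θ = twist·z/height = -95°·9.75/10 = -92.6250° = -1.616611 rad
cos θ = -0.045799, sin θ = -0.998951 (intermediates below are computed at full precision and shown rounded to 5 d.p.)
v1: (-4.5,2) → rotate → (2.20400,4.40368) → ×s → (6.24392,12.47563) → (6.24,12.48)
v2: (-2,-3.5) → rotate → (-3.40473,2.15820) → ×s → (-9.64560,6.11417) → (-9.65,6.11)
v3: (-0.5,-5) → rotate → (-4.97185,0.72847) → ×s → (-14.08526,2.06375) → (-14.09,2.06)
v4: (3,-5) → rotate → (-5.13215,-2.76786) → ×s → (-14.53938,-7.84134) → (-14.54,-7.84)
v5: (4.5,-2.5) → rotate → (-2.70347,-4.38078) → ×s → (-7.65894,-12.41075) → (-7.66,-12.41)
v6: (2,5) → rotate → (4.90316,-2.22690) → ×s → (13.89064,-6.30880) → (13.89,-6.31)
v7: (-4,5) → rotate → (5.17795,3.76681) → ×s → (14.66913,10.67137) → (14.67,10.67)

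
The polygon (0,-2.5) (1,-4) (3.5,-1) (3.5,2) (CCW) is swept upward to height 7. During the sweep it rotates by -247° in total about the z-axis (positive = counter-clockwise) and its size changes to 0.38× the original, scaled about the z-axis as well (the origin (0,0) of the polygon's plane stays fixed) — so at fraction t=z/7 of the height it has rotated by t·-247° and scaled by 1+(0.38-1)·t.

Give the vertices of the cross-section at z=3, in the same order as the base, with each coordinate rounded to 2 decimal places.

Cross-section at z=3: (-1.77,0.50) (-3.03,0.10) (-1.41,-2.27) (0.71,-2.87)

t = z/height = 3/7 = 0.428571
s = 1 + (scale-1)·z/height = 1 + (0.38-1)·3/7 = 0.734286
θ = twist·z/height = -247°·3/7 = -105.8571° = -1.847556 rad
cos θ = -0.273240, sin θ = -0.961946 (intermediates below are computed at full precision and shown rounded to 5 d.p.)
v1: (0,-2.5) → rotate → (-2.40486,0.68310) → ×s → (-1.76586,0.50159) → (-1.77,0.50)
v2: (1,-4) → rotate → (-4.12102,0.13101) → ×s → (-3.02601,0.09620) → (-3.03,0.10)
v3: (3.5,-1) → rotate → (-1.91829,-3.09357) → ×s → (-1.40857,-2.27157) → (-1.41,-2.27)
v4: (3.5,2) → rotate → (0.96755,-3.91329) → ×s → (0.71046,-2.87347) → (0.71,-2.87)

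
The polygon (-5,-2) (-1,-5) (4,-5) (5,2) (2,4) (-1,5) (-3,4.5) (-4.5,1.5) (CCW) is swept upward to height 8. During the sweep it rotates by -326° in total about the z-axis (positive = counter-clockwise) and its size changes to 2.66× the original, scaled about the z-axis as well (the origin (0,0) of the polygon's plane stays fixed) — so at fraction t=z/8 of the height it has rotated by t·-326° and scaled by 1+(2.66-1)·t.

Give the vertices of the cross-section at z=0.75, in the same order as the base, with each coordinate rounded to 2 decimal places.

Cross-section at z=0.75: (-6.15,0.95) (-3.93,-4.39) (1.04,-7.33) (6.15,-0.95) (4.34,2.81) (1.94,5.56) (-0.34,6.24) (-3.60,4.14)

t = z/height = 0.75/8 = 0.09375
s = 1 + (scale-1)·z/height = 1 + (2.66-1)·0.75/8 = 1.155625
θ = twist·z/height = -326°·0.75/8 = -30.5625° = -0.533416 rad
cos θ = 0.861075, sin θ = -0.508478 (intermediates below are computed at full precision and shown rounded to 5 d.p.)
v1: (-5,-2) → rotate → (-5.32233,0.82024) → ×s → (-6.15062,0.94789) → (-6.15,0.95)
v2: (-1,-5) → rotate → (-3.40346,-3.79690) → ×s → (-3.93313,-4.38779) → (-3.93,-4.39)
v3: (4,-5) → rotate → (0.90191,-6.33929) → ×s → (1.04227,-7.32584) → (1.04,-7.33)
v4: (5,2) → rotate → (5.32233,-0.82024) → ×s → (6.15062,-0.94789) → (6.15,-0.95)
v5: (2,4) → rotate → (3.75606,2.42734) → ×s → (4.34060,2.80510) → (4.34,2.81)
v6: (-1,5) → rotate → (1.68131,4.81385) → ×s → (1.94297,5.56301) → (1.94,5.56)
v7: (-3,4.5) → rotate → (-0.29507,5.40027) → ×s → (-0.34100,6.24069) → (-0.34,6.24)
v8: (-4.5,1.5) → rotate → (-3.11212,3.57976) → ×s → (-3.59644,4.13686) → (-3.60,4.14)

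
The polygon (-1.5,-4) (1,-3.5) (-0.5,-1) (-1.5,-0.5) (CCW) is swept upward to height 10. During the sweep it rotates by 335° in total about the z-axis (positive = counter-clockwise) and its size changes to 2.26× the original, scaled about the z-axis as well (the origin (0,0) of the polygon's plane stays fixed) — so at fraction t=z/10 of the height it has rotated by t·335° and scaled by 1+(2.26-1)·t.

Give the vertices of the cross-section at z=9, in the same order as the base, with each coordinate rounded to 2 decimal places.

t = z/height = 9/10 = 0.9
s = 1 + (scale-1)·z/height = 1 + (2.26-1)·9/10 = 2.134000
θ = twist·z/height = 335°·9/10 = 301.5000° = 5.262168 rad
cos θ = 0.522499, sin θ = -0.852640 (intermediates below are computed at full precision and shown rounded to 5 d.p.)
v1: (-1.5,-4) → rotate → (-4.19431,-0.81103) → ×s → (-8.95065,-1.73075) → (-8.95,-1.73)
v2: (1,-3.5) → rotate → (-2.46174,-2.68139) → ×s → (-5.25336,-5.72208) → (-5.25,-5.72)
v3: (-0.5,-1) → rotate → (-1.11389,-0.09618) → ×s → (-2.37704,-0.20524) → (-2.38,-0.21)
v4: (-1.5,-0.5) → rotate → (-1.21007,1.01771) → ×s → (-2.58228,2.17180) → (-2.58,2.17)

Cross-section at z=9: (-8.95,-1.73) (-5.25,-5.72) (-2.38,-0.21) (-2.58,2.17)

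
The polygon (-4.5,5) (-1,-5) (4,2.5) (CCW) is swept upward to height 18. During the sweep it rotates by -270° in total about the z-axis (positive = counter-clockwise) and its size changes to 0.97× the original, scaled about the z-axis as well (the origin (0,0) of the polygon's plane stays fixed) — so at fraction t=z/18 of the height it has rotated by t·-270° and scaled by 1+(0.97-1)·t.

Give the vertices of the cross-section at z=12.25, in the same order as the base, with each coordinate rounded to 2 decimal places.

Cross-section at z=12.25: (4.08,-5.18) (1.30,4.82) (-4.07,-2.19)

t = z/height = 12.25/18 = 0.680556
s = 1 + (scale-1)·z/height = 1 + (0.97-1)·12.25/18 = 0.979583
θ = twist·z/height = -270°·12.25/18 = -183.7500° = -3.207043 rad
cos θ = -0.997859, sin θ = 0.065403 (intermediates below are computed at full precision and shown rounded to 5 d.p.)
v1: (-4.5,5) → rotate → (4.16335,-5.28361) → ×s → (4.07835,-5.17574) → (4.08,-5.18)
v2: (-1,-5) → rotate → (1.32487,4.92389) → ×s → (1.29783,4.82336) → (1.30,4.82)
v3: (4,2.5) → rotate → (-4.15494,-2.23303) → ×s → (-4.07011,-2.18744) → (-4.07,-2.19)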